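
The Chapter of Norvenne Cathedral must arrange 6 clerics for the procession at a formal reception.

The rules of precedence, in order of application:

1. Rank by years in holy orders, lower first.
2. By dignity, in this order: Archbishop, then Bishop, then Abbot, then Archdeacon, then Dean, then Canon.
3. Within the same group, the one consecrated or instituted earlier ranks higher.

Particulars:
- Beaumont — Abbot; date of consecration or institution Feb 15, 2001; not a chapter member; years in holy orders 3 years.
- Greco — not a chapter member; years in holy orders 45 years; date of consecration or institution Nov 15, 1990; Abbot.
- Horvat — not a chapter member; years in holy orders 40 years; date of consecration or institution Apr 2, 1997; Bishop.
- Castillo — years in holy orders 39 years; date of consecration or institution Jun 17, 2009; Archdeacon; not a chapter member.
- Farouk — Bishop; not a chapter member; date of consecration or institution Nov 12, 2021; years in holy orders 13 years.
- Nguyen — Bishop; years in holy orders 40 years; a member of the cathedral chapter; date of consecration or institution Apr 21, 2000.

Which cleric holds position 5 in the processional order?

By years in holy orders (lower first): Beaumont (3 years); then Farouk (13 years); then Castillo (39 years); then Horvat and Nguyen (both 40 years); then Greco (45 years).
Horvat and Nguyen are each Bishop, so the next rule applies.
Among Horvat and Nguyen, by date of consecration or institution (earlier first): Horvat (Apr 2, 1997) before Nguyen (Apr 21, 2000).
Order: Beaumont, Farouk, Castillo, Horvat, Nguyen, Greco.

Nguyen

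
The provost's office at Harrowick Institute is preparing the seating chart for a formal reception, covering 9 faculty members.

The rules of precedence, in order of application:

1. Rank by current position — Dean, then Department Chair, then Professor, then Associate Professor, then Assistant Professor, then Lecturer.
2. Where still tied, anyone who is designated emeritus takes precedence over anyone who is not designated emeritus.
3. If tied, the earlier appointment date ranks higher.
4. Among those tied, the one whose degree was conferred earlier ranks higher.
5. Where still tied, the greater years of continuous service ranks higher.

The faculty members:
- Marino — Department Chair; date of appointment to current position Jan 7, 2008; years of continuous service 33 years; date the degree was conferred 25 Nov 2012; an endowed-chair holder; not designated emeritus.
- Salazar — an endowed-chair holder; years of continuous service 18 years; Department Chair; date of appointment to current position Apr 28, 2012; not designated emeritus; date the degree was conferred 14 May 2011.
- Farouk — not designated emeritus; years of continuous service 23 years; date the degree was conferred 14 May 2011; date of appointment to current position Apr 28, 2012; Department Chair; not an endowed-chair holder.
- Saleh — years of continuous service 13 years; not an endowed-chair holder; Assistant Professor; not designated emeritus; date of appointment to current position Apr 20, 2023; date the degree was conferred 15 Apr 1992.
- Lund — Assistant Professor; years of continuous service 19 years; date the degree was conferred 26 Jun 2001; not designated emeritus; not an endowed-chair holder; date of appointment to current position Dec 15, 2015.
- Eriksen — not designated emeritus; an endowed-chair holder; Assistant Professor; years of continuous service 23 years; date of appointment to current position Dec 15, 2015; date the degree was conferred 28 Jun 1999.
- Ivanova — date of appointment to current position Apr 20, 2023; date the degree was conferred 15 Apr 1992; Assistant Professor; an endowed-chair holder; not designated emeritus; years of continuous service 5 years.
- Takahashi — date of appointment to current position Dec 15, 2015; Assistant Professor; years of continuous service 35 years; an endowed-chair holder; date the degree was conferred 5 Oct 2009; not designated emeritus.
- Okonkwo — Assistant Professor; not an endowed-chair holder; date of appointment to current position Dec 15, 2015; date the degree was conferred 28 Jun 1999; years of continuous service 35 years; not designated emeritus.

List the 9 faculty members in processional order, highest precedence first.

By current position: Marino, Farouk and Salazar (Department Chair); then Okonkwo, Eriksen, Lund, Takahashi, Saleh and Ivanova (Assistant Professor).
Marino, Farouk and Salazar are each not designated emeritus, so the next rule applies.
Among Marino, Farouk and Salazar, by date of appointment to current position (earlier first): Marino (Jan 7, 2008) before Farouk and Salazar (Apr 28, 2012).
Farouk and Salazar both have date the degree was conferred 14 May 2011, so the next rule applies.
Among Farouk and Salazar, by years of continuous service (higher first): Farouk (23 years) before Salazar (18 years).
Okonkwo, Eriksen, Lund, Takahashi, Saleh and Ivanova are each not designated emeritus, so the next rule applies.
Among Okonkwo, Eriksen, Lund, Takahashi, Saleh and Ivanova, by date of appointment to current position (earlier first): Okonkwo, Eriksen, Lund and Takahashi (Dec 15, 2015) before Saleh and Ivanova (Apr 20, 2023).
Among Okonkwo, Eriksen, Lund and Takahashi, by date the degree was conferred (earlier first): Okonkwo and Eriksen (28 Jun 1999) before Lund (26 Jun 2001) before Takahashi (5 Oct 2009).
Among Okonkwo and Eriksen, by years of continuous service (higher first): Okonkwo (35 years) before Eriksen (23 years).
Saleh and Ivanova both have date the degree was conferred 15 Apr 1992, so the next rule applies.
Among Saleh and Ivanova, by years of continuous service (higher first): Saleh (13 years) before Ivanova (5 years).
Full order: Marino, Farouk, Salazar, Okonkwo, Eriksen, Lund, Takahashi, Saleh, Ivanova.

Marino, Farouk, Salazar, Okonkwo, Eriksen, Lund, Takahashi, Saleh, Ivanova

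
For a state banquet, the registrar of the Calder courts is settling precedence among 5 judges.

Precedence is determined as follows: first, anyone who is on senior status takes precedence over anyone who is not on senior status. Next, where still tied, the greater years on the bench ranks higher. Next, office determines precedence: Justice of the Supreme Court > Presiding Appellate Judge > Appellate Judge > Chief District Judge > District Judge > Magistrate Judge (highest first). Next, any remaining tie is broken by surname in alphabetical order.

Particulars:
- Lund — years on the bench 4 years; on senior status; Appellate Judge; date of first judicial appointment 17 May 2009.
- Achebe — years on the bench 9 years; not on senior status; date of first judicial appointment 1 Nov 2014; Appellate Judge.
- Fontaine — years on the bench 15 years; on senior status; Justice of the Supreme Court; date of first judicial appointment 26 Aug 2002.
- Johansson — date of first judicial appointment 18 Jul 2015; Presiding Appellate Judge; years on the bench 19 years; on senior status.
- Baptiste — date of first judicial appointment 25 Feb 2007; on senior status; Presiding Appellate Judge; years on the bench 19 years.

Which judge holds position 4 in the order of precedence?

Lund

By the first rule: Baptiste, Johansson, Fontaine and Lund (each on senior status); then Achebe (not on senior status).
Among Baptiste, Johansson, Fontaine and Lund, by years on the bench (higher first): Baptiste and Johansson (19 years) before Fontaine (15 years) before Lund (4 years).
Baptiste and Johansson are each Presiding Appellate Judge, so the next rule applies.
Among Baptiste and Johansson, alphabetically by surname: Baptiste before Johansson.
Order: Baptiste, Johansson, Fontaine, Lund, Achebe.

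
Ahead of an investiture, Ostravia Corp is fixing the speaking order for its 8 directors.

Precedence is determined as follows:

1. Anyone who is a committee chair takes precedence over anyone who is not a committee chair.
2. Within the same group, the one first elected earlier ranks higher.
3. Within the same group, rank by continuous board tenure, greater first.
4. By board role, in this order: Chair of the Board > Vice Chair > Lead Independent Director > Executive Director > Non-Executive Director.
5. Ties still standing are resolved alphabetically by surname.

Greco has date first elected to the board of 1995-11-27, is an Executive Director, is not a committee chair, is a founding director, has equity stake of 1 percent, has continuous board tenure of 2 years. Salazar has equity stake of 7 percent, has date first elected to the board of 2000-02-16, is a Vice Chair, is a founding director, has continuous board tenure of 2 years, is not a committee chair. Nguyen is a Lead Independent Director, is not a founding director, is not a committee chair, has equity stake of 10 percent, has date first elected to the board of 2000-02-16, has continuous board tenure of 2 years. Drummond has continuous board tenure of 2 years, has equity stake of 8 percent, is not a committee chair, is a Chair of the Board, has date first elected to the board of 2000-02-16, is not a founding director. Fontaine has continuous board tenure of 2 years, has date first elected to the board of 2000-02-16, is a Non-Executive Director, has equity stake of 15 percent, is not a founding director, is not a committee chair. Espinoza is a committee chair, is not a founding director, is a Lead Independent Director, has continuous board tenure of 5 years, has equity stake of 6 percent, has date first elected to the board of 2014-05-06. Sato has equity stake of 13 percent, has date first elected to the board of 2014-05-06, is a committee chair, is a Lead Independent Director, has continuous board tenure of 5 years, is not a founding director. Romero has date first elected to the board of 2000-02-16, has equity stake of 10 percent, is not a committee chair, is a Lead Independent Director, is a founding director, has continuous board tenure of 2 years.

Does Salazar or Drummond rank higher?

Drummond

By the first rule: Espinoza and Sato (both a committee chair); then Greco, Drummond, Salazar, Nguyen, Romero and Fontaine (each not a committee chair).
Espinoza and Sato both have date first elected to the board 2014-05-06, so the next rule applies.
Espinoza and Sato both have continuous board tenure 5 years, so the next rule applies.
Espinoza and Sato are each Lead Independent Director, so the next rule applies.
Among Espinoza and Sato, alphabetically by surname: Espinoza before Sato.
Among Greco, Drummond, Salazar, Nguyen, Romero and Fontaine, by date first elected to the board (earlier first): Greco (1995-11-27) before Drummond, Salazar, Nguyen, Romero and Fontaine (2000-02-16).
Drummond, Salazar, Nguyen, Romero and Fontaine all have continuous board tenure 2 years, so the next rule applies.
Among Drummond, Salazar, Nguyen, Romero and Fontaine, by board role: Drummond (Chair of the Board) before Salazar (Vice Chair) before Nguyen and Romero (Lead Independent Director) before Fontaine (Non-Executive Director).
Among Nguyen and Romero, alphabetically by surname: Nguyen before Romero.
So Drummond takes precedence.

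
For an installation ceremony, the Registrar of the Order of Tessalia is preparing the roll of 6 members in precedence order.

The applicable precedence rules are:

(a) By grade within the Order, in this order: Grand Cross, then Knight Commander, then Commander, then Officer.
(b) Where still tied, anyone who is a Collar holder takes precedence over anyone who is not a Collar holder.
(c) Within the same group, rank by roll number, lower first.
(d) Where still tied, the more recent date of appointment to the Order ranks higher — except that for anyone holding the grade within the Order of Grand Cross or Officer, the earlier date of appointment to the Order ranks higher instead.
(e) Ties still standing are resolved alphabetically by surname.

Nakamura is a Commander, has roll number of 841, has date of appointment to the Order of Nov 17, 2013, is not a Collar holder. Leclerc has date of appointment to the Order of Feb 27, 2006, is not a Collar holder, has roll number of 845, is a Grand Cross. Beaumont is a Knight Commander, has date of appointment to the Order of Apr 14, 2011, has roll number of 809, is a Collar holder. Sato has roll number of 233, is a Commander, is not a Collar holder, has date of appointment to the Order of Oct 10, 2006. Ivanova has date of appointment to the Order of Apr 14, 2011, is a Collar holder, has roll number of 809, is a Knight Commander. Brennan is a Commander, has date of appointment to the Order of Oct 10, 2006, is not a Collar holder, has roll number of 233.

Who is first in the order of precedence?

Leclerc

By grade within the Order: Leclerc (Grand Cross); then Beaumont and Ivanova (Knight Commander); then Brennan, Sato and Nakamura (Commander).
Beaumont and Ivanova are each a Collar holder, so the next rule applies.
Beaumont and Ivanova both have roll number 809, so the next rule applies.
Beaumont and Ivanova both have date of appointment to the Order Apr 14, 2011, so the next rule applies.
Among Beaumont and Ivanova, alphabetically by surname: Beaumont before Ivanova.
Brennan, Sato and Nakamura are each not a Collar holder, so the next rule applies.
Among Brennan, Sato and Nakamura, by roll number (lower first): Brennan and Sato (233) before Nakamura (841).
Brennan and Sato both have date of appointment to the Order Oct 10, 2006, so the next rule applies.
Among Brennan and Sato, alphabetically by surname: Brennan before Sato.
Order: Leclerc, Beaumont, Ivanova, Brennan, Sato, Nakamura.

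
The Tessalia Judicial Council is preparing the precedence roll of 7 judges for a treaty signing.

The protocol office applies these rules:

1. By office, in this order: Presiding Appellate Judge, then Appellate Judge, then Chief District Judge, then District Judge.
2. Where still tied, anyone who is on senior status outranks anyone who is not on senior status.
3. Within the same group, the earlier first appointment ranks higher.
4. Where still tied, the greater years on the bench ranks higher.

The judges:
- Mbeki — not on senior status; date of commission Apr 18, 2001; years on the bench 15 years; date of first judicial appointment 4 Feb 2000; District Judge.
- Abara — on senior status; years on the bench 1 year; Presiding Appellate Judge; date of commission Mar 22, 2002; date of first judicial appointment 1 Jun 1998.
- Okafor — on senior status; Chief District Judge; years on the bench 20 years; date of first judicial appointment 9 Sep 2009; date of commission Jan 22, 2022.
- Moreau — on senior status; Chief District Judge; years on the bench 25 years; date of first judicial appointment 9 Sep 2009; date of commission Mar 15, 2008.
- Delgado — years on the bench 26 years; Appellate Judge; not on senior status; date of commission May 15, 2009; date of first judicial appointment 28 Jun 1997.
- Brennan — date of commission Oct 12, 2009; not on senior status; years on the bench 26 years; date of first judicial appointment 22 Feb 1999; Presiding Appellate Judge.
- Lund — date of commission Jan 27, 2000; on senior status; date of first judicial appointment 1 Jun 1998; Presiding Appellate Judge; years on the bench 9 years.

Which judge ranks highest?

Lund

By office: Lund, Abara and Brennan (Presiding Appellate Judge); then Delgado (Appellate Judge); then Moreau and Okafor (Chief District Judge); then Mbeki (District Judge).
Among Lund, Abara and Brennan, on senior status before not on senior status: Lund and Abara (on senior status) before Brennan (not on senior status).
Lund and Abara both have date of first judicial appointment 1 Jun 1998, so the next rule applies.
Among Lund and Abara, by years on the bench (higher first): Lund (9 years) before Abara (1 year).
Moreau and Okafor are each on senior status, so the next rule applies.
Moreau and Okafor both have date of first judicial appointment 9 Sep 2009, so the next rule applies.
Among Moreau and Okafor, by years on the bench (higher first): Moreau (25 years) before Okafor (20 years).
Order: Lund, Abara, Brennan, Delgado, Moreau, Okafor, Mbeki.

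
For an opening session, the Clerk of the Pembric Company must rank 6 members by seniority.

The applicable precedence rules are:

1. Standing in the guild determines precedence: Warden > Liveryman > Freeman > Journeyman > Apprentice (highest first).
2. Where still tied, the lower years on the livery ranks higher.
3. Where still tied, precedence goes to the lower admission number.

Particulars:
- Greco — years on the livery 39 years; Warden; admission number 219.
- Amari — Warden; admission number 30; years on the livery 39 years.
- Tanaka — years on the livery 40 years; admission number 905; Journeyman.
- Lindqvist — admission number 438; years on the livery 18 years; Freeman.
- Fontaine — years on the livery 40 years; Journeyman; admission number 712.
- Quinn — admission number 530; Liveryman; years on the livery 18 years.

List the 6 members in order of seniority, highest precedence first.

By standing in the guild: Amari and Greco (Warden); then Quinn (Liveryman); then Lindqvist (Freeman); then Fontaine and Tanaka (Journeyman).
Amari and Greco both have years on the livery 39 years, so the next rule applies.
Among Amari and Greco, by admission number (lower first): Amari (30) before Greco (219).
Fontaine and Tanaka both have years on the livery 40 years, so the next rule applies.
Among Fontaine and Tanaka, by admission number (lower first): Fontaine (712) before Tanaka (905).
Full order: Amari, Greco, Quinn, Lindqvist, Fontaine, Tanaka.

Amari, Greco, Quinn, Lindqvist, Fontaine, Tanaka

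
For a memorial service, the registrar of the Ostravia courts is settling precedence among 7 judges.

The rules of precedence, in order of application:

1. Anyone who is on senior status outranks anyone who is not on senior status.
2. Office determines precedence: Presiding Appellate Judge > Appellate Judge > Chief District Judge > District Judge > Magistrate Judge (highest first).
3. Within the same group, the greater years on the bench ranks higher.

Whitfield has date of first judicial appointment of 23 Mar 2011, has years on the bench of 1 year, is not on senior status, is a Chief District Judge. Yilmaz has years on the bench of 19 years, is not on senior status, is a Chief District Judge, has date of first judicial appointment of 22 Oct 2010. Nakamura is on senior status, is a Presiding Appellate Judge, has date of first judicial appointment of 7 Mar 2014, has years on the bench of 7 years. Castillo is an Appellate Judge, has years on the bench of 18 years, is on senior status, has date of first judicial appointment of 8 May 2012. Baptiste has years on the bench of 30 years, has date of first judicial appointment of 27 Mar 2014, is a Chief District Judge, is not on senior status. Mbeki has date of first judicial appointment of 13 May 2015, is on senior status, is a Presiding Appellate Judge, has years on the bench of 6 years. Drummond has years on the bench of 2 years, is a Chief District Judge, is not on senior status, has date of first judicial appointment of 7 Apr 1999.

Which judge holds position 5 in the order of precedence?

Yilmaz

By the first rule: Nakamura, Mbeki and Castillo (each on senior status); then Baptiste, Yilmaz, Drummond and Whitfield (each not on senior status).
Among Nakamura, Mbeki and Castillo, by office: Nakamura and Mbeki (Presiding Appellate Judge) before Castillo (Appellate Judge).
Among Nakamura and Mbeki, by years on the bench (higher first): Nakamura (7 years) before Mbeki (6 years).
Baptiste, Yilmaz, Drummond and Whitfield are each Chief District Judge, so the next rule applies.
Among Baptiste, Yilmaz, Drummond and Whitfield, by years on the bench (higher first): Baptiste (30 years) before Yilmaz (19 years) before Drummond (2 years) before Whitfield (1 year).
Order: Nakamura, Mbeki, Castillo, Baptiste, Yilmaz, Drummond, Whitfield.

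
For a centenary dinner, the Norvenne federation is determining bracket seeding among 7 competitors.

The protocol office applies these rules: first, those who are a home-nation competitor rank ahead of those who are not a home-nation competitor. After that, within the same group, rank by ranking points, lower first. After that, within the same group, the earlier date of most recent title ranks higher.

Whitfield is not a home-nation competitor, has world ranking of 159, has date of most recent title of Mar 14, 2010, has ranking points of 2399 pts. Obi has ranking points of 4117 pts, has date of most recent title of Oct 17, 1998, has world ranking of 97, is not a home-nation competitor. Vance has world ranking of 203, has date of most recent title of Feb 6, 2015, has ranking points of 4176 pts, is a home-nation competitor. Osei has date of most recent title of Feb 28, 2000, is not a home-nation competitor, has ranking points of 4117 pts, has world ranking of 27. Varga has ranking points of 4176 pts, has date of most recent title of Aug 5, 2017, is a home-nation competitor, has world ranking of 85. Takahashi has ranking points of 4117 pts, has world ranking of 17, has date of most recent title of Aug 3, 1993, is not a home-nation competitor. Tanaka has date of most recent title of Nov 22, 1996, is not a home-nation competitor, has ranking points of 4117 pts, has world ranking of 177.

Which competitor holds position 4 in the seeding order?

Takahashi

By the first rule: Vance and Varga (both a home-nation competitor); then Whitfield, Takahashi, Tanaka, Obi and Osei (each not a home-nation competitor).
Vance and Varga both have ranking points 4176 pts, so the next rule applies.
Among Vance and Varga, by date of most recent title (earlier first): Vance (Feb 6, 2015) before Varga (Aug 5, 2017).
Among Whitfield, Takahashi, Tanaka, Obi and Osei, by ranking points (lower first): Whitfield (2399 pts) before Takahashi, Tanaka, Obi and Osei (4117 pts).
Among Takahashi, Tanaka, Obi and Osei, by date of most recent title (earlier first): Takahashi (Aug 3, 1993) before Tanaka (Nov 22, 1996) before Obi (Oct 17, 1998) before Osei (Feb 28, 2000).
Order: Vance, Varga, Whitfield, Takahashi, Tanaka, Obi, Osei.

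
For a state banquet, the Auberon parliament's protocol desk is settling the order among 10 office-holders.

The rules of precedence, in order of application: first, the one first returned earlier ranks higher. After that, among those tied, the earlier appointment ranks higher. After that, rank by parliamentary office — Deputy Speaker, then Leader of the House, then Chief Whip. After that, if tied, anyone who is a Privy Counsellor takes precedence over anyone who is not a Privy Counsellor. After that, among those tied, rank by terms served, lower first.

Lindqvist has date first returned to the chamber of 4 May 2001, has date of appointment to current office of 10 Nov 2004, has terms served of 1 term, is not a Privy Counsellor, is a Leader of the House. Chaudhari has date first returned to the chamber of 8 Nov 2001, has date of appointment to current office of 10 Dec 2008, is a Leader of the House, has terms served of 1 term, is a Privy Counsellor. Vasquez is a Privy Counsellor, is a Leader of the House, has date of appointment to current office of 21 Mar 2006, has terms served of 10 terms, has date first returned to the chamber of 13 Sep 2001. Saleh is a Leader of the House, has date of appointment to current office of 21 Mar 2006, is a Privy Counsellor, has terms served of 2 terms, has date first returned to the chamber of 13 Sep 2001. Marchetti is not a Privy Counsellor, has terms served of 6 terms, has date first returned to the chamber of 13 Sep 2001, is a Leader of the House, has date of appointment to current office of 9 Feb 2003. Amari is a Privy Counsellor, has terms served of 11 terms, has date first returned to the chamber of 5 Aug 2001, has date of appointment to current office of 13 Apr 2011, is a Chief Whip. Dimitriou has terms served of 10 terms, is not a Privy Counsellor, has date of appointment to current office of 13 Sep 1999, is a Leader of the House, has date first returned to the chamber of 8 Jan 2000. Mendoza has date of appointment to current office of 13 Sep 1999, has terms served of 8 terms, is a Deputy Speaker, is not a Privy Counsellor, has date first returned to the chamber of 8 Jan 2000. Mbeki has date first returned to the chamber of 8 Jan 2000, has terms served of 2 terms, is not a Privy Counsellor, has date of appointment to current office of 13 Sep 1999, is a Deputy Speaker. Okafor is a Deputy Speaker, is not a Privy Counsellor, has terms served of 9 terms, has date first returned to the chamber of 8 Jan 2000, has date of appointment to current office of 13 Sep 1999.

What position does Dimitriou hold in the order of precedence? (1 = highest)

4

By date first returned to the chamber (earlier first): Mbeki, Mendoza, Okafor and Dimitriou (each 8 Jan 2000); then Lindqvist (4 May 2001); then Amari (5 Aug 2001); then Marchetti, Saleh and Vasquez (each 13 Sep 2001); then Chaudhari (8 Nov 2001).
Mbeki, Mendoza, Okafor and Dimitriou all have date of appointment to current office 13 Sep 1999, so the next rule applies.
Among Mbeki, Mendoza, Okafor and Dimitriou, by parliamentary office: Mbeki, Mendoza and Okafor (Deputy Speaker) before Dimitriou (Leader of the House).
Mbeki, Mendoza and Okafor are each not a Privy Counsellor, so the next rule applies.
Among Mbeki, Mendoza and Okafor, by terms served (lower first): Mbeki (2 terms) before Mendoza (8 terms) before Okafor (9 terms).
Among Marchetti, Saleh and Vasquez, by date of appointment to current office (earlier first): Marchetti (9 Feb 2003) before Saleh and Vasquez (21 Mar 2006).
Saleh and Vasquez are each Leader of the House, so the next rule applies.
Saleh and Vasquez are each a Privy Counsellor, so the next rule applies.
Among Saleh and Vasquez, by terms served (lower first): Saleh (2 terms) before Vasquez (10 terms).
Order: Mbeki, Mendoza, Okafor, Dimitriou, Lindqvist, Amari, Marchetti, Saleh, Vasquez, Chaudhari. So position 4.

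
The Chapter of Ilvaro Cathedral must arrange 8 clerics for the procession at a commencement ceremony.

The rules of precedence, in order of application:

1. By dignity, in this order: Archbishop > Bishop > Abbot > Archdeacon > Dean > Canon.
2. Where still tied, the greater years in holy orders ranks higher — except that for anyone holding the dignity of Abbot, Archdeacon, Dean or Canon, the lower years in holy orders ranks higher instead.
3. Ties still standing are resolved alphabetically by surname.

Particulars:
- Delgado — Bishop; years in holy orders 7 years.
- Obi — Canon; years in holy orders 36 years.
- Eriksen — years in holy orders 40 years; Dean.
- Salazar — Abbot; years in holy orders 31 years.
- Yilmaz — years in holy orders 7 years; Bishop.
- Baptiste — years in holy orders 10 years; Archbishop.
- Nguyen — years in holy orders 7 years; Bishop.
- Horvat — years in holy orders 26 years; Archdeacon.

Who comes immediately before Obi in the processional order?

Eriksen

By dignity: Baptiste (Archbishop); then Delgado, Nguyen and Yilmaz (Bishop); then Salazar (Abbot); then Horvat (Archdeacon); then Eriksen (Dean); then Obi (Canon).
Delgado, Nguyen and Yilmaz all have years in holy orders 7 years, so the next rule applies.
Among Delgado, Nguyen and Yilmaz, alphabetically by surname: Delgado before Nguyen before Yilmaz.
Order: Baptiste, Delgado, Nguyen, Yilmaz, Salazar, Horvat, Eriksen, Obi.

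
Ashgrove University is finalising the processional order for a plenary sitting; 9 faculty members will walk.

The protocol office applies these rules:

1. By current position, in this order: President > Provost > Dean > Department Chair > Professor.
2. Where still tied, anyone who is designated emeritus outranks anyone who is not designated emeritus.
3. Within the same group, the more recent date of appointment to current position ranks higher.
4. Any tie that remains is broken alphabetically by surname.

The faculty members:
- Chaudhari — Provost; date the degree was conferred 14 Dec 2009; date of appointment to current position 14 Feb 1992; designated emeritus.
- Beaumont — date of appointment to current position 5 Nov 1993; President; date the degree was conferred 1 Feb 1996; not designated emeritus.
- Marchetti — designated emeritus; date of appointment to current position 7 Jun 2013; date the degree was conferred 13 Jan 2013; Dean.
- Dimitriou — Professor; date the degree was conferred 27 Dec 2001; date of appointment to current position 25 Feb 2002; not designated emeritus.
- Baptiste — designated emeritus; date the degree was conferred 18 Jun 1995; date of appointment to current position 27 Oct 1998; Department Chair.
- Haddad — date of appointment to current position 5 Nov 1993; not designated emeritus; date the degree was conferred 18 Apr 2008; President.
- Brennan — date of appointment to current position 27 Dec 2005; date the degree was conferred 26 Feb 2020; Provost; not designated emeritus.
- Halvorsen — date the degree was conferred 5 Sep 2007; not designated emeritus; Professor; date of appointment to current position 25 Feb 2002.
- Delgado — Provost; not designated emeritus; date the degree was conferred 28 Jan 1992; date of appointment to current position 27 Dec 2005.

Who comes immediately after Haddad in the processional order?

Chaudhari

By current position: Beaumont and Haddad (President); then Chaudhari, Brennan and Delgado (Provost); then Marchetti (Dean); then Baptiste (Department Chair); then Dimitriou and Halvorsen (Professor).
Beaumont and Haddad are each not designated emeritus, so the next rule applies.
Beaumont and Haddad both have date of appointment to current position 5 Nov 1993, so the next rule applies.
Among Beaumont and Haddad, alphabetically by surname: Beaumont before Haddad.
Among Chaudhari, Brennan and Delgado, designated emeritus before not designated emeritus: Chaudhari (designated emeritus) before Brennan and Delgado (not designated emeritus).
Brennan and Delgado both have date of appointment to current position 27 Dec 2005, so the next rule applies.
Among Brennan and Delgado, alphabetically by surname: Brennan before Delgado.
Dimitriou and Halvorsen are each not designated emeritus, so the next rule applies.
Dimitriou and Halvorsen both have date of appointment to current position 25 Feb 2002, so the next rule applies.
Among Dimitriou and Halvorsen, alphabetically by surname: Dimitriou before Halvorsen.
Order: Beaumont, Haddad, Chaudhari, Brennan, Delgado, Marchetti, Baptiste, Dimitriou, Halvorsen.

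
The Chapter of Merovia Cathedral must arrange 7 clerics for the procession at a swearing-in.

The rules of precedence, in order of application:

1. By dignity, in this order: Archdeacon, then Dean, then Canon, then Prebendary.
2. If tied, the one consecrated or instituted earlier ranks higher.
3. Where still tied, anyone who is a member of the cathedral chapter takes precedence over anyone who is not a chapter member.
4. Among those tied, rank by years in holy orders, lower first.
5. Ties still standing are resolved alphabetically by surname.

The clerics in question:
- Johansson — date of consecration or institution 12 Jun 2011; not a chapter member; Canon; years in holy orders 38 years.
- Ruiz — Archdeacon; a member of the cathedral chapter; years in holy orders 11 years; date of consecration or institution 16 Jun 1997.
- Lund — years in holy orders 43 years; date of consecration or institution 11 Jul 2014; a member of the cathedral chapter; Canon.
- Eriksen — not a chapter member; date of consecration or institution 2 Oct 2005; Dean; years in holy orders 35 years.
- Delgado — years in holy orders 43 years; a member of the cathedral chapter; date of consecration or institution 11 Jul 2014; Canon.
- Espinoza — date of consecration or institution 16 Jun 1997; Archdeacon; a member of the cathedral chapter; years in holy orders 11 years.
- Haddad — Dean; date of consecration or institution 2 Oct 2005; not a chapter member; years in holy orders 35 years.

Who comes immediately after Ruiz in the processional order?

By dignity: Espinoza and Ruiz (Archdeacon); then Eriksen and Haddad (Dean); then Johansson, Delgado and Lund (Canon).
Espinoza and Ruiz both have date of consecration or institution 16 Jun 1997, so the next rule applies.
Espinoza and Ruiz are each a member of the cathedral chapter, so the next rule applies.
Espinoza and Ruiz both have years in holy orders 11 years, so the next rule applies.
Among Espinoza and Ruiz, alphabetically by surname: Espinoza before Ruiz.
Eriksen and Haddad both have date of consecration or institution 2 Oct 2005, so the next rule applies.
Eriksen and Haddad are each not a chapter member, so the next rule applies.
Eriksen and Haddad both have years in holy orders 35 years, so the next rule applies.
Among Eriksen and Haddad, alphabetically by surname: Eriksen before Haddad.
Among Johansson, Delgado and Lund, by date of consecration or institution (earlier first): Johansson (12 Jun 2011) before Delgado and Lund (11 Jul 2014).
Delgado and Lund are each a member of the cathedral chapter, so the next rule applies.
Delgado and Lund both have years in holy orders 43 years, so the next rule applies.
Among Delgado and Lund, alphabetically by surname: Delgado before Lund.
Order: Espinoza, Ruiz, Eriksen, Haddad, Johansson, Delgado, Lund.

Eriksen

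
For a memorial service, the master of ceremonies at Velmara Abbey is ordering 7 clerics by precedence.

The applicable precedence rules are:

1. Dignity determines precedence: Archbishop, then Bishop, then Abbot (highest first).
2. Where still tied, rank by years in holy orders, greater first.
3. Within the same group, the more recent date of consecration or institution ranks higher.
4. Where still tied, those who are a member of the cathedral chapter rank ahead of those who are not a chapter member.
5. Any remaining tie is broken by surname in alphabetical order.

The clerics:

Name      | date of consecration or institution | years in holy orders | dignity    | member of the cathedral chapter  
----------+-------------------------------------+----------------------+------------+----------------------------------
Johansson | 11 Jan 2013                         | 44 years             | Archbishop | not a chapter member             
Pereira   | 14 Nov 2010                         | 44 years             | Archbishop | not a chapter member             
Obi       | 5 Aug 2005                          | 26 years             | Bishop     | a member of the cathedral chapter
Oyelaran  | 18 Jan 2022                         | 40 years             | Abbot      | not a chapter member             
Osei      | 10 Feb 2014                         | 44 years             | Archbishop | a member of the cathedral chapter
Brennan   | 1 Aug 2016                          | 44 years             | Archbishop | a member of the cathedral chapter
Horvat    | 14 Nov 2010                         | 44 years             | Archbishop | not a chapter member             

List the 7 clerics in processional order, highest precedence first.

By dignity: Brennan, Osei, Johansson, Horvat and Pereira (Archbishop); then Obi (Bishop); then Oyelaran (Abbot).
Brennan, Osei, Johansson, Horvat and Pereira all have years in holy orders 44 years, so the next rule applies.
Among Brennan, Osei, Johansson, Horvat and Pereira, by date of consecration or institution (later first): Brennan (1 Aug 2016) before Osei (10 Feb 2014) before Johansson (11 Jan 2013) before Horvat and Pereira (14 Nov 2010).
Horvat and Pereira are each not a chapter member, so the next rule applies.
Among Horvat and Pereira, alphabetically by surname: Horvat before Pereira.
Full order: Brennan, Osei, Johansson, Horvat, Pereira, Obi, Oyelaran.

Brennan, Osei, Johansson, Horvat, Pereira, Obi, Oyelaran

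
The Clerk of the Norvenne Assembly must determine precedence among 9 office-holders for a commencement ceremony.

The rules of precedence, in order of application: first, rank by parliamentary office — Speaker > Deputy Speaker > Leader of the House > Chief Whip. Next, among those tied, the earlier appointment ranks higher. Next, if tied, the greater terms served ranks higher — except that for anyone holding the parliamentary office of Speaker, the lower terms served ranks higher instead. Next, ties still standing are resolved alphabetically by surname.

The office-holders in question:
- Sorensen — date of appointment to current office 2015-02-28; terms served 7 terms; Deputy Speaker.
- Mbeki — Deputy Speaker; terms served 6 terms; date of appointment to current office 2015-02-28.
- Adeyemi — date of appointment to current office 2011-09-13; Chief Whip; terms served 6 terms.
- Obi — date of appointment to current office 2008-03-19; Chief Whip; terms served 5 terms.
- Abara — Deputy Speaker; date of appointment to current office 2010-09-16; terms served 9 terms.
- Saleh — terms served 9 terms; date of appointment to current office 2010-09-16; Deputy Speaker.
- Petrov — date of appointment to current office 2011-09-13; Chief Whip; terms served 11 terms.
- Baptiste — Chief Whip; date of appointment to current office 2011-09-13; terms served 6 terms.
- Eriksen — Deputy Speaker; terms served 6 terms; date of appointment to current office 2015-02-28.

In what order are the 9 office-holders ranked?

By parliamentary office: Abara, Saleh, Sorensen, Eriksen and Mbeki (Deputy Speaker); then Obi, Petrov, Adeyemi and Baptiste (Chief Whip).
Among Abara, Saleh, Sorensen, Eriksen and Mbeki, by date of appointment to current office (earlier first): Abara and Saleh (2010-09-16) before Sorensen, Eriksen and Mbeki (2015-02-28).
Abara and Saleh both have terms served 9 terms, so the next rule applies.
Among Abara and Saleh, alphabetically by surname: Abara before Saleh.
Among Sorensen, Eriksen and Mbeki, by terms served (higher first): Sorensen (7 terms) before Eriksen and Mbeki (6 terms).
Among Eriksen and Mbeki, alphabetically by surname: Eriksen before Mbeki.
Among Obi, Petrov, Adeyemi and Baptiste, by date of appointment to current office (earlier first): Obi (2008-03-19) before Petrov, Adeyemi and Baptiste (2011-09-13).
Among Petrov, Adeyemi and Baptiste, by terms served (higher first): Petrov (11 terms) before Adeyemi and Baptiste (6 terms).
Among Adeyemi and Baptiste, alphabetically by surname: Adeyemi before Baptiste.
Full order: Abara, Saleh, Sorensen, Eriksen, Mbeki, Obi, Petrov, Adeyemi, Baptiste.

Abara, Saleh, Sorensen, Eriksen, Mbeki, Obi, Petrov, Adeyemi, Baptiste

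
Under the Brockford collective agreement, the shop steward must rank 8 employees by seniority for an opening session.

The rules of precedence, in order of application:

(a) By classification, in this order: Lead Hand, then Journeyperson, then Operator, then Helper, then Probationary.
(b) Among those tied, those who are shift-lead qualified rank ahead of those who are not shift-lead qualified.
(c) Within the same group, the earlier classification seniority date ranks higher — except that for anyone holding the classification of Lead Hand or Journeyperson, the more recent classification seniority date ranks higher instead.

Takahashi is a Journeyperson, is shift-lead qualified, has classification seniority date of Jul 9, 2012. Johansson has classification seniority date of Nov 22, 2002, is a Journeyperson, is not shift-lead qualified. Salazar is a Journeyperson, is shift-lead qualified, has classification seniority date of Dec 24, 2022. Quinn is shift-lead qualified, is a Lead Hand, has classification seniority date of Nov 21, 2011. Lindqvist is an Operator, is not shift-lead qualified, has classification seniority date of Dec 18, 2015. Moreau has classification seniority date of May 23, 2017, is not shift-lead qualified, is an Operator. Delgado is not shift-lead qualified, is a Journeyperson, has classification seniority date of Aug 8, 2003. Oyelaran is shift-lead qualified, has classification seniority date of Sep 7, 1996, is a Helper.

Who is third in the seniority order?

Takahashi

By classification: Quinn (Lead Hand); then Salazar, Takahashi, Delgado and Johansson (Journeyperson); then Lindqvist and Moreau (Operator); then Oyelaran (Helper).
Among Salazar, Takahashi, Delgado and Johansson, shift-lead qualified before not shift-lead qualified: Salazar and Takahashi (shift-lead qualified) before Delgado and Johansson (not shift-lead qualified).
Among Salazar and Takahashi, by classification seniority date (later first) (reversed rule for this group): Salazar (Dec 24, 2022) before Takahashi (Jul 9, 2012).
Among Delgado and Johansson, by classification seniority date (later first) (reversed rule for this group): Delgado (Aug 8, 2003) before Johansson (Nov 22, 2002).
Lindqvist and Moreau are each not shift-lead qualified, so the next rule applies.
Among Lindqvist and Moreau, by classification seniority date (earlier first): Lindqvist (Dec 18, 2015) before Moreau (May 23, 2017).
Order: Quinn, Salazar, Takahashi, Delgado, Johansson, Lindqvist, Moreau, Oyelaran.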